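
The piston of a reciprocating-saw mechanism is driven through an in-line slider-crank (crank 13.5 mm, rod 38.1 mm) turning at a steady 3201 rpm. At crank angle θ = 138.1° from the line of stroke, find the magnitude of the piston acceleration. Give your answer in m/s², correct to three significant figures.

ω = 2π·3201/60 = 335.2 rad/s
x(θ) = r cosθ + √(L² − r² sin²θ); with ω constant, a = ω²·d²x/dθ².
d²x/dθ² = −r cosθ − r²(cos2θ)/√u − r⁴ sin²2θ/(4u^{3/2}),  u = L² − r² sin²θ = 0.00137033 m².
Substituting r = 0.0135 m, L = 0.0381 m, θ = 138.1°: d²x/dθ² = +0.0093547 m.
a = ω²·d²x/dθ² = (335.2)²·(+0.0093547) = +1051.1 m/s²;  |a| = 1051.1 m/s².

1050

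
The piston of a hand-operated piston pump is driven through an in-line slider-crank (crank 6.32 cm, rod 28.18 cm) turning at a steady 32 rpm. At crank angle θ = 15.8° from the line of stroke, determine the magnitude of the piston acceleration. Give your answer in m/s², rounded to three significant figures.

0.819

ω = 2π·32/60 = 3.351 rad/s
x(θ) = r cosθ + √(L² − r² sin²θ); with ω constant, a = ω²·d²x/dθ².
d²x/dθ² = −r cosθ − r²(cos2θ)/√u − r⁴ sin²2θ/(4u^{3/2}),  u = L² − r² sin²θ = 0.0791151 m².
Substituting r = 0.0632 m, L = 0.2818 m, θ = 15.8°: d²x/dθ² = -0.072956 m.
a = ω²·d²x/dθ² = (3.351)²·(-0.072956) = -0.81926 m/s²;  |a| = 0.81926 m/s².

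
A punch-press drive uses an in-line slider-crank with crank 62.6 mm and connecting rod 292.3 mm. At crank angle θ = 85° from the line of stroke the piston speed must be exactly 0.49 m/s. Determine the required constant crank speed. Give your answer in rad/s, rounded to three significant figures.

7.71

For an in-line slider-crank, |v_piston| = rω|sinθ|·[1 + r cosθ/√(L² − r² sin²θ)].
With r = 0.0626 m, L = 0.2923 m, θ = 85°: the bracketed kinematic factor |dx/dθ| = 0.063553 m.
ω = v/|dx/dθ| = 0.49/0.063553 = 7.7101 rad/s.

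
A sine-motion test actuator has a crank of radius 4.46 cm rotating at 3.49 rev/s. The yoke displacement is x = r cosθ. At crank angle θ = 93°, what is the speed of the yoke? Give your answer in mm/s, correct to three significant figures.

ω = 21.93 rad/s (from 3.49 rev/s).
x = r cosθ ⇒ ẋ = −rω sinθ.
|v| = rω|sinθ| = 0.0446·21.93·|sin 93°| = 0.97666 m/s = 976.66 mm/s.

977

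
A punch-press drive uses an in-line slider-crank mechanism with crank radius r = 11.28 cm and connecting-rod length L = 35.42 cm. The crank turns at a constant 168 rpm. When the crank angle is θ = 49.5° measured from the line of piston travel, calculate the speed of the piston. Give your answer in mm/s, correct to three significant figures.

1830

ω = 2π·168/60 = 17.59 rad/s
For an in-line slider-crank, x = r cosθ + √(L² − r² sin²θ), so v = −rω sinθ·[1 + r cosθ/√(L² − r² sin²θ)].
With r = 0.1128 m, L = 0.3542 m, θ = 49.5°: √(L² − r² sin²θ) = 0.34366 m.
v = −0.1128·17.59·0.76041·[1 + 0.1128·0.64945/0.34366] = -1.8307 m/s.
|v| = 1.8307 m/s = 1830.7 mm/s.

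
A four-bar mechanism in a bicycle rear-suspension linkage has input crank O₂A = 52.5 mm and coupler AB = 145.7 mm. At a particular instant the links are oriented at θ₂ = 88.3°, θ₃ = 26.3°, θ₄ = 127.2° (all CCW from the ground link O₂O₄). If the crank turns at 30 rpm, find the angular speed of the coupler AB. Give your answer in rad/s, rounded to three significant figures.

0.724

ω₂ = 3.142 rad/s (from 30 rpm).
Differentiating the loop-closure r₂e^{iθ₂}+r₃e^{iθ₃}=r₁+r₄e^{iθ₄} gives r₂ω₂e^{iθ₂}+r₃ω₃e^{iθ₃}=r₄ω₄e^{iθ₄}.
Eliminating the other unknown: ω₃ = r₂ω₂ sin(θ₄−θ₂) / [r₃ sin(θ₃−θ₄)].
Numerator sine = +0.62796; denominator sine = -0.98196.
Result = 0.0525·3.142·(+0.62796) / (0.1457·(-0.98196)) = -0.72392 rad/s; magnitude 0.72392 rad/s.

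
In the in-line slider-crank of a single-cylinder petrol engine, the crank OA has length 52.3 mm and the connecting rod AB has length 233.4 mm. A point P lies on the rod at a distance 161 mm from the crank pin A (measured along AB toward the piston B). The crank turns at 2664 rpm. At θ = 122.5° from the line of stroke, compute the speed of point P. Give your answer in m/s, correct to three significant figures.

ω = 279 rad/s.  Crank-pin speed |V_A| = rω = 14.59 m/s, perpendicular to OA.
Rod angle: sinφ = −(r/L) sinθ ⇒ φ = -10.894°; ω_rod = −rω cosθ/√(L²−r²sin²θ) = +34.204 rad/s.
V_P = V_A + ω_rod × AP, with AP = 0.161 m along the rod.
Components: V_Px = −rω sinθ − a·ω_rod·sinφ = -11.265 m/s;  V_Py = rω cosθ + a·ω_rod·cosφ = -2.4317 m/s.
|V_P| = √(V_Px² + V_Py²) = 11.524 m/s.

11.5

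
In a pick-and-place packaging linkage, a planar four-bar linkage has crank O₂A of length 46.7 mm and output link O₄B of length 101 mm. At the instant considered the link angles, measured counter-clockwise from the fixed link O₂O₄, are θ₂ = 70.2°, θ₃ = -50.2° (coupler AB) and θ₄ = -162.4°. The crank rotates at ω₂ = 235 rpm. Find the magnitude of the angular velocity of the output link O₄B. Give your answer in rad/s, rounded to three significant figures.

10.6

ω₂ = 24.61 rad/s (from 235 rpm).
Differentiating the loop-closure r₂e^{iθ₂}+r₃e^{iθ₃}=r₁+r₄e^{iθ₄} gives r₂ω₂e^{iθ₂}+r₃ω₃e^{iθ₃}=r₄ω₄e^{iθ₄}.
Eliminating the other unknown: ω₄ = r₂ω₂ sin(θ₂−θ₃) / [r₄ sin(θ₄−θ₃)].
Numerator sine = +0.86251; denominator sine = -0.92587.
Result = 0.0467·24.61·(+0.86251) / (0.101·(-0.92587)) = -10.6 rad/s; magnitude 10.6 rad/s.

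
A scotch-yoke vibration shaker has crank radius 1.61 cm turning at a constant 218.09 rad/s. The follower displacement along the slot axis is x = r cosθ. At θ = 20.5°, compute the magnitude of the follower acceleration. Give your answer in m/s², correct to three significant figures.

ω = 218.1 rad/s
x = r cosθ ⇒ ẍ = −rω² cosθ (ω constant).
|a| = rω²|cosθ| = 0.0161·(218.1)²·|cos 20.5°| = 717.27 m/s².

717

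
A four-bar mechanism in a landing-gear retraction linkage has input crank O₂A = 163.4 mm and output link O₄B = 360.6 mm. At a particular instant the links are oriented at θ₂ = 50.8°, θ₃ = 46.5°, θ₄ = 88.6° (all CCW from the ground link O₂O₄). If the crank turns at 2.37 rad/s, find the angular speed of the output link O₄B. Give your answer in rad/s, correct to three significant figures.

0.120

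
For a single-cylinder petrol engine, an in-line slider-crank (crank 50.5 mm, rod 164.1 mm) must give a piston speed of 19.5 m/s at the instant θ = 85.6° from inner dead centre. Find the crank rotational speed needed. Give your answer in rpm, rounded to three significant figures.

3610

For an in-line slider-crank, |v_piston| = rω|sinθ|·[1 + r cosθ/√(L² − r² sin²θ)].
With r = 0.0505 m, L = 0.1641 m, θ = 85.6°: the bracketed kinematic factor |dx/dθ| = 0.0516 m.
ω = v/|dx/dθ| = 19.5/0.0516 = 377.91 rad/s.
N = 60ω/(2π) = 3608.7 rpm.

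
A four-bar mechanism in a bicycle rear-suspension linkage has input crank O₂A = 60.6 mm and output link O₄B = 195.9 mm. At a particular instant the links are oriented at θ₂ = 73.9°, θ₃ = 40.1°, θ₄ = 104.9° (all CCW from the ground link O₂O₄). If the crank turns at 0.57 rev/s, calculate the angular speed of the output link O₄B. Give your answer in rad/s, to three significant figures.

0.681

ω₂ = 3.581 rad/s (from 0.57 rev/s).
Differentiating the loop-closure r₂e^{iθ₂}+r₃e^{iθ₃}=r₁+r₄e^{iθ₄} gives r₂ω₂e^{iθ₂}+r₃ω₃e^{iθ₃}=r₄ω₄e^{iθ₄}.
Eliminating the other unknown: ω₄ = r₂ω₂ sin(θ₂−θ₃) / [r₄ sin(θ₄−θ₃)].
Numerator sine = +0.55630; denominator sine = +0.90483.
Result = 0.0606·3.581·(+0.55630) / (0.1959·(+0.90483)) = +0.68113 rad/s; magnitude 0.68113 rad/s.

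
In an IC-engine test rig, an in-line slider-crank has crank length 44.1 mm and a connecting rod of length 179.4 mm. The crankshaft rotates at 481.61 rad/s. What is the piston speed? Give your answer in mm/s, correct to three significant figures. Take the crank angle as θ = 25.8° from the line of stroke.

11300

ω = 481.6 rad/s
For an in-line slider-crank, x = r cosθ + √(L² − r² sin²θ), so v = −rω sinθ·[1 + r cosθ/√(L² − r² sin²θ)].
With r = 0.0441 m, L = 0.1794 m, θ = 25.8°: √(L² − r² sin²θ) = 0.17837 m.
v = −0.0441·481.6·0.43523·[1 + 0.0441·0.90032/0.17837] = -11.301 m/s.
|v| = 11.301 m/s = 11301 mm/s.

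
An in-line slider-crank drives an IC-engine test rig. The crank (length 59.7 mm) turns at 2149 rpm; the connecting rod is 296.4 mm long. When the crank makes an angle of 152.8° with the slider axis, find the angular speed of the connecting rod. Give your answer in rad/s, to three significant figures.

ω = 225 rad/s (converted from 2149 rpm).
The rod makes angle φ with the slider axis where L sinφ = r sinθ; differentiating, L cosφ·φ̇ = r ω cosθ.
L cosφ = √(L² − r² sin²θ) = 0.29514 m.
|ω_rod| = r ω |cosθ| / √(L² − r² sin²θ) = 0.0597·225·0.88942/0.29514 = 40.487 rad/s.

40.5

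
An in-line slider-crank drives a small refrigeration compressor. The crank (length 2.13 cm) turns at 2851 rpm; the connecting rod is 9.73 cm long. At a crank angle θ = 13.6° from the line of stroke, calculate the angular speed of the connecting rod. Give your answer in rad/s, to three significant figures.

63.6

ω = 298.6 rad/s (converted from 2851 rpm).
The rod makes angle φ with the slider axis where L sinφ = r sinθ; differentiating, L cosφ·φ̇ = r ω cosθ.
L cosφ = √(L² − r² sin²θ) = 0.097171 m.
|ω_rod| = r ω |cosθ| / √(L² − r² sin²θ) = 0.0213·298.6·0.97196/0.097171 = 63.609 rad/s.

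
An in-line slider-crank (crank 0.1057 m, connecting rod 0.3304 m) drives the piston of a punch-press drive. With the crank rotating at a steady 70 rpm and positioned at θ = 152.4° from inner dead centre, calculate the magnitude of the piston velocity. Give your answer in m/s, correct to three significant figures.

0.256

ω = 2π·70/60 = 7.33 rad/s
For an in-line slider-crank, x = r cosθ + √(L² − r² sin²θ), so v = −rω sinθ·[1 + r cosθ/√(L² − r² sin²θ)].
With r = 0.1057 m, L = 0.3304 m, θ = 152.4°: √(L² − r² sin²θ) = 0.32675 m.
v = −0.1057·7.33·0.46330·[1 + 0.1057·-0.88620/0.32675] = -0.25606 m/s.
|v| = 0.25606 m/s.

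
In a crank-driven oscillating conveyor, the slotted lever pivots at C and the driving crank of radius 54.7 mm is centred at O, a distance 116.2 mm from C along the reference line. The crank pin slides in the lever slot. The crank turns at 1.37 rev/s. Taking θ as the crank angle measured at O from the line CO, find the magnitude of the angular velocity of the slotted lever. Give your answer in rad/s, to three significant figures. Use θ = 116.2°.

ω = 8.608 rad/s (from 1.37 rev/s).
Crank pin A relative to C: A = (d + r cosθ, r sinθ); lever angle φ = atan2(r sinθ, d + r cosθ).
Differentiating tanφ: φ̇ = rω(d cosθ + r)/(d² + r² + 2dr cosθ).
d² + r² + 2dr cosθ = |CA|² = 0.010882 m²;  d cosθ + r = +0.003397 m.
|ω_lever| = |0.0547·8.608·+0.003397| / 0.010882 = 0.14699 rad/s.

0.147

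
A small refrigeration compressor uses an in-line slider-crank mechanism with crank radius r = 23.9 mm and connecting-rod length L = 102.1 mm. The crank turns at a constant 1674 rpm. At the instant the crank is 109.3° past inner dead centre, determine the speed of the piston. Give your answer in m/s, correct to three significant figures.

ω = 2π·1674/60 = 175.3 rad/s
For an in-line slider-crank, x = r cosθ + √(L² − r² sin²θ), so v = −rω sinθ·[1 + r cosθ/√(L² − r² sin²θ)].
With r = 0.0239 m, L = 0.1021 m, θ = 109.3°: √(L² − r² sin²θ) = 0.099577 m.
v = −0.0239·175.3·0.94380·[1 + 0.0239·-0.33051/0.099577] = -3.6406 m/s.
|v| = 3.6406 m/s.

3.64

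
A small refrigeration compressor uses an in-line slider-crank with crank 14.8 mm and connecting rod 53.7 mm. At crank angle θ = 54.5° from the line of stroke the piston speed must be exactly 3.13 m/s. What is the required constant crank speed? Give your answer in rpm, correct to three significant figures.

For an in-line slider-crank, |v_piston| = rω|sinθ|·[1 + r cosθ/√(L² − r² sin²θ)].
With r = 0.0148 m, L = 0.0537 m, θ = 54.5°: the bracketed kinematic factor |dx/dθ| = 0.014028 m.
ω = v/|dx/dθ| = 3.13/0.014028 = 223.13 rad/s.
N = 60ω/(2π) = 2130.7 rpm.

2130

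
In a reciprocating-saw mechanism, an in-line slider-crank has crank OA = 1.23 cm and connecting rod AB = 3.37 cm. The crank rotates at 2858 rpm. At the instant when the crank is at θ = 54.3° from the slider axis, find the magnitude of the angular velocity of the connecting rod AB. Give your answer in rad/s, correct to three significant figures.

66.7

ω = 299.3 rad/s (converted from 2858 rpm).
The rod makes angle φ with the slider axis where L sinφ = r sinθ; differentiating, L cosφ·φ̇ = r ω cosθ.
L cosφ = √(L² − r² sin²θ) = 0.032186 m.
|ω_rod| = r ω |cosθ| / √(L² − r² sin²θ) = 0.0123·299.3·0.58354/0.032186 = 66.743 rad/s.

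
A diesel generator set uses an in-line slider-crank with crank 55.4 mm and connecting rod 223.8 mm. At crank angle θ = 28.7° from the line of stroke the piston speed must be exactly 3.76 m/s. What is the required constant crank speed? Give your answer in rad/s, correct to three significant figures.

For an in-line slider-crank, |v_piston| = rω|sinθ|·[1 + r cosθ/√(L² − r² sin²θ)].
With r = 0.0554 m, L = 0.2238 m, θ = 28.7°: the bracketed kinematic factor |dx/dθ| = 0.032422 m.
ω = v/|dx/dθ| = 3.76/0.032422 = 115.97 rad/s.

116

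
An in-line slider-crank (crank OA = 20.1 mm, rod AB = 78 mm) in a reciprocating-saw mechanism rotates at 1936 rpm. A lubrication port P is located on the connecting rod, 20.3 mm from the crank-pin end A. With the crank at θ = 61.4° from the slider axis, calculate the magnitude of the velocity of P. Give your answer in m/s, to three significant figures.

ω = 202.7 rad/s.  Crank-pin speed |V_A| = rω = 4.075 m/s, perpendicular to OA.
Rod angle: sinφ = −(r/L) sinθ ⇒ φ = -13.076°; ω_rod = −rω cosθ/√(L²−r²sin²θ) = -25.674 rad/s.
V_P = V_A + ω_rod × AP, with AP = 0.0203 m along the rod.
Components: V_Px = −rω sinθ − a·ω_rod·sinφ = -3.6957 m/s;  V_Py = rω cosθ + a·ω_rod·cosφ = +1.443 m/s.
|V_P| = √(V_Px² + V_Py²) = 3.9674 m/s.

3.97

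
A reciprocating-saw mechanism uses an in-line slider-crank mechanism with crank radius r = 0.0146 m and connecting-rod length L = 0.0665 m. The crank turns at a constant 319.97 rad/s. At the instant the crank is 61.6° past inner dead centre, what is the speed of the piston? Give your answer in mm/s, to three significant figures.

ω = 320 rad/s
For an in-line slider-crank, x = r cosθ + √(L² − r² sin²θ), so v = −rω sinθ·[1 + r cosθ/√(L² − r² sin²θ)].
With r = 0.0146 m, L = 0.0665 m, θ = 61.6°: √(L² − r² sin²θ) = 0.065248 m.
v = −0.0146·320·0.87965·[1 + 0.0146·0.47562/0.065248] = -4.5467 m/s.
|v| = 4.5467 m/s = 4546.7 mm/s.

4550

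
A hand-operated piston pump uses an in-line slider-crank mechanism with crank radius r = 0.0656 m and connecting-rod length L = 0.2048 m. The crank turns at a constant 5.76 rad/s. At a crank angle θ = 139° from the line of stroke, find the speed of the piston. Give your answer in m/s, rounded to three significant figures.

0.187

ω = 5.76 rad/s
For an in-line slider-crank, x = r cosθ + √(L² − r² sin²θ), so v = −rω sinθ·[1 + r cosθ/√(L² − r² sin²θ)].
With r = 0.0656 m, L = 0.2048 m, θ = 139°: √(L² − r² sin²θ) = 0.20023 m.
v = −0.0656·5.76·0.65606·[1 + 0.0656·-0.75471/0.20023] = -0.1866 m/s.
|v| = 0.1866 m/s.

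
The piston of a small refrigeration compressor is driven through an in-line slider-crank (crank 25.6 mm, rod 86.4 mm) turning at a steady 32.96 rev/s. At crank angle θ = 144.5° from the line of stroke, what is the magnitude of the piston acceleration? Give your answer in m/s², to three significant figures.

ω = 2π·33 = 207.1 rad/s
x(θ) = r cosθ + √(L² − r² sin²θ); with ω constant, a = ω²·d²x/dθ².
d²x/dθ² = −r cosθ − r²(cos2θ)/√u − r⁴ sin²2θ/(4u^{3/2}),  u = L² − r² sin²θ = 0.00724396 m².
Substituting r = 0.0256 m, L = 0.0864 m, θ = 144.5°: d²x/dθ² = +0.018179 m.
a = ω²·d²x/dθ² = (207.1)²·(+0.018179) = +779.65 m/s²;  |a| = 779.65 m/s².

780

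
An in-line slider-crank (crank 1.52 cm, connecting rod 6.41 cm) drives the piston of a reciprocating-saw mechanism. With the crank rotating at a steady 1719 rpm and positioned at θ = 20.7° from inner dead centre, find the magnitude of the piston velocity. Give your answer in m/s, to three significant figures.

1.18

ω = 2π·1719/60 = 180 rad/s
For an in-line slider-crank, x = r cosθ + √(L² − r² sin²θ), so v = −rω sinθ·[1 + r cosθ/√(L² − r² sin²θ)].
With r = 0.0152 m, L = 0.0641 m, θ = 20.7°: √(L² − r² sin²θ) = 0.063874 m.
v = −0.0152·180·0.35347·[1 + 0.0152·0.93544/0.063874] = -1.1825 m/s.
|v| = 1.1825 m/s.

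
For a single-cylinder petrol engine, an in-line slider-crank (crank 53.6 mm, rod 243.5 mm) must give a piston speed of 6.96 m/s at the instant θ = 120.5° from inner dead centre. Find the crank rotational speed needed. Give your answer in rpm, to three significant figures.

1620

For an in-line slider-crank, |v_piston| = rω|sinθ|·[1 + r cosθ/√(L² − r² sin²θ)].
With r = 0.0536 m, L = 0.2435 m, θ = 120.5°: the bracketed kinematic factor |dx/dθ| = 0.040928 m.
ω = v/|dx/dθ| = 6.96/0.040928 = 170.05 rad/s.
N = 60ω/(2π) = 1623.9 rpm.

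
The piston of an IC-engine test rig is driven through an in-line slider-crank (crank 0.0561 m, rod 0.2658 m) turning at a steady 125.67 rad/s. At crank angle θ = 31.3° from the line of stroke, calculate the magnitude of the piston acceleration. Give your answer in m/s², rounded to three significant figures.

ω = 125.7 rad/s
x(θ) = r cosθ + √(L² − r² sin²θ); with ω constant, a = ω²·d²x/dθ².
d²x/dθ² = −r cosθ − r²(cos2θ)/√u − r⁴ sin²2θ/(4u^{3/2}),  u = L² − r² sin²θ = 0.0698002 m².
Substituting r = 0.0561 m, L = 0.2658 m, θ = 31.3°: d²x/dθ² = -0.053523 m.
a = ω²·d²x/dθ² = (125.7)²·(-0.053523) = -845.29 m/s²;  |a| = 845.29 m/s².

845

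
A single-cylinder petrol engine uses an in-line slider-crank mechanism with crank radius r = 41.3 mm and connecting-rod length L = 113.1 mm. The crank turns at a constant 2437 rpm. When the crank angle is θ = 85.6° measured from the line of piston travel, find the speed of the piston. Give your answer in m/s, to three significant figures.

10.8

ω = 2π·2437/60 = 255.2 rad/s
For an in-line slider-crank, x = r cosθ + √(L² − r² sin²θ), so v = −rω sinθ·[1 + r cosθ/√(L² − r² sin²θ)].
With r = 0.0413 m, L = 0.1131 m, θ = 85.6°: √(L² − r² sin²θ) = 0.10534 m.
v = −0.0413·255.2·0.99705·[1 + 0.0413·0.07672/0.10534] = -10.825 m/s.
|v| = 10.825 m/s.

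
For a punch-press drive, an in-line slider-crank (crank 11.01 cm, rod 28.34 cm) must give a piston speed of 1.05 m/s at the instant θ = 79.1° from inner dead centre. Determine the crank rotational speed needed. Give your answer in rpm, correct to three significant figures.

For an in-line slider-crank, |v_piston| = rω|sinθ|·[1 + r cosθ/√(L² − r² sin²θ)].
With r = 0.1101 m, L = 0.2834 m, θ = 79.1°: the bracketed kinematic factor |dx/dθ| = 0.11671 m.
ω = v/|dx/dθ| = 1.05/0.11671 = 8.997 rad/s.
N = 60ω/(2π) = 85.915 rpm.

85.9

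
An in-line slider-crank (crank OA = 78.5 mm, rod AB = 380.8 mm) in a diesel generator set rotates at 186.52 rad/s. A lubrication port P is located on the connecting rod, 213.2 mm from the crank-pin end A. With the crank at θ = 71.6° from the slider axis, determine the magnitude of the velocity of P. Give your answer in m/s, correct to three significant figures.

ω = 186.5 rad/s.  Crank-pin speed |V_A| = rω = 14.642 m/s, perpendicular to OA.
Rod angle: sinφ = −(r/L) sinθ ⇒ φ = -11.280°; ω_rod = −rω cosθ/√(L²−r²sin²θ) = -12.376 rad/s.
V_P = V_A + ω_rod × AP, with AP = 0.2132 m along the rod.
Components: V_Px = −rω sinθ − a·ω_rod·sinφ = -14.409 m/s;  V_Py = rω cosθ + a·ω_rod·cosφ = +2.0341 m/s.
|V_P| = √(V_Px² + V_Py²) = 14.552 m/s.

14.6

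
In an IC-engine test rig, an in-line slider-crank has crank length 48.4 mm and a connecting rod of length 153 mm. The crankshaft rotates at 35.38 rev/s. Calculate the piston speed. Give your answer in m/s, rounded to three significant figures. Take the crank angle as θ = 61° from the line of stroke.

10.9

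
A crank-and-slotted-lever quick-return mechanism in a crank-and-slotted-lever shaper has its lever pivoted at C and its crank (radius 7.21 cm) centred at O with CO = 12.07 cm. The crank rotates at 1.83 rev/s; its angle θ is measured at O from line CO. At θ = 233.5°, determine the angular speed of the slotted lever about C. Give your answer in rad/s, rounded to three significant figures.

ω = 11.5 rad/s (from 1.83 rev/s).
Crank pin A relative to C: A = (d + r cosθ, r sinθ); lever angle φ = atan2(r sinθ, d + r cosθ).
Differentiating tanφ: φ̇ = rω(d cosθ + r)/(d² + r² + 2dr cosθ).
d² + r² + 2dr cosθ = |CA|² = 0.00941405 m²;  d cosθ + r = +0.00030489 m.
|ω_lever| = |0.0721·11.5·+0.00030489| / 0.00941405 = 0.026849 rad/s.

0.0268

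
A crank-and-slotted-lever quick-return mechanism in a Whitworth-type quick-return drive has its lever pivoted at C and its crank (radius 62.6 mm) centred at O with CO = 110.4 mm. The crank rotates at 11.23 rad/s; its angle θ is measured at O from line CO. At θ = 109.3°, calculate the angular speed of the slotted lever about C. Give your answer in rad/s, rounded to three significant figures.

1.59

ω = 11.23 rad/s
Crank pin A relative to C: A = (d + r cosθ, r sinθ); lever angle φ = atan2(r sinθ, d + r cosθ).
Differentiating tanφ: φ̇ = rω(d cosθ + r)/(d² + r² + 2dr cosθ).
d² + r² + 2dr cosθ = |CA|² = 0.0115385 m²;  d cosθ + r = +0.026111 m.
|ω_lever| = |0.0626·11.23·+0.026111| / 0.0115385 = 1.5909 rad/s.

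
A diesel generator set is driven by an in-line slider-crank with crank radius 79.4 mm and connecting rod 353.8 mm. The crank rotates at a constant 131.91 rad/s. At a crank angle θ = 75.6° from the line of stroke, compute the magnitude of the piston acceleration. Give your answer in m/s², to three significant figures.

66.2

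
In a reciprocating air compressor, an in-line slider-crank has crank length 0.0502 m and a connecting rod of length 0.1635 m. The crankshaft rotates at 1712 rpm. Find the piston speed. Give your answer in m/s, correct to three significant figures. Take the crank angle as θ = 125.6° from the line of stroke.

5.97

ω = 2π·1712/60 = 179.3 rad/s
For an in-line slider-crank, x = r cosθ + √(L² − r² sin²θ), so v = −rω sinθ·[1 + r cosθ/√(L² − r² sin²θ)].
With r = 0.0502 m, L = 0.1635 m, θ = 125.6°: √(L² − r² sin²θ) = 0.15832 m.
v = −0.0502·179.3·0.81310·[1 + 0.0502·-0.58212/0.15832] = -5.9671 m/s.
|v| = 5.9671 m/s.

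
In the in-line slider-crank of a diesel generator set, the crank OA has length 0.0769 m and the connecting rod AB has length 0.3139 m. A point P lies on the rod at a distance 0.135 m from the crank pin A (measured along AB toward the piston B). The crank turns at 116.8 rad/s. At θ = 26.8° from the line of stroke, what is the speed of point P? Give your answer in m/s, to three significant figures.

ω = 116.8 rad/s.  Crank-pin speed |V_A| = rω = 8.9819 m/s, perpendicular to OA.
Rod angle: sinφ = −(r/L) sinθ ⇒ φ = -6.342°; ω_rod = −rω cosθ/√(L²−r²sin²θ) = -25.698 rad/s.
V_P = V_A + ω_rod × AP, with AP = 0.135 m along the rod.
Components: V_Px = −rω sinθ − a·ω_rod·sinφ = -4.4329 m/s;  V_Py = rω cosθ + a·ω_rod·cosφ = +4.5692 m/s.
|V_P| = √(V_Px² + V_Py²) = 6.3662 m/s.

6.37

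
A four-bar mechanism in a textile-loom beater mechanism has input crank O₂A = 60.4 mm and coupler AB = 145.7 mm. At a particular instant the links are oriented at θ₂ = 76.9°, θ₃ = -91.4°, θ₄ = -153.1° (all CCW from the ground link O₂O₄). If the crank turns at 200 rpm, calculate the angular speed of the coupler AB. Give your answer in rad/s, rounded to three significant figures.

7.55

ω₂ = 20.94 rad/s (from 200 rpm).
Differentiating the loop-closure r₂e^{iθ₂}+r₃e^{iθ₃}=r₁+r₄e^{iθ₄} gives r₂ω₂e^{iθ₂}+r₃ω₃e^{iθ₃}=r₄ω₄e^{iθ₄}.
Eliminating the other unknown: ω₃ = r₂ω₂ sin(θ₄−θ₂) / [r₃ sin(θ₃−θ₄)].
Numerator sine = +0.76604; denominator sine = +0.88048.
Result = 0.0604·20.94·(+0.76604) / (0.1457·(+0.88048)) = +7.5539 rad/s; magnitude 7.5539 rad/s.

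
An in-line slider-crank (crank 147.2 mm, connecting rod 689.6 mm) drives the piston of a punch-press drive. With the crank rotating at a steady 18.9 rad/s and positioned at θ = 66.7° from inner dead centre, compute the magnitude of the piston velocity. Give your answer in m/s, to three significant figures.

ω = 18.9 rad/s
For an in-line slider-crank, x = r cosθ + √(L² − r² sin²θ), so v = −rω sinθ·[1 + r cosθ/√(L² − r² sin²θ)].
With r = 0.1472 m, L = 0.6896 m, θ = 66.7°: √(L² − r² sin²θ) = 0.67622 m.
v = −0.1472·18.9·0.91845·[1 + 0.1472·0.39555/0.67622] = -2.7752 m/s.
|v| = 2.7752 m/s.

2.78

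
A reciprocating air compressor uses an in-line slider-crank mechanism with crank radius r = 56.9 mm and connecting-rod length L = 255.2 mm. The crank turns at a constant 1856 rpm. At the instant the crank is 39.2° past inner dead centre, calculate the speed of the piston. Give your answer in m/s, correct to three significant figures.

8.21

ω = 2π·1856/60 = 194.4 rad/s
For an in-line slider-crank, x = r cosθ + √(L² − r² sin²θ), so v = −rω sinθ·[1 + r cosθ/√(L² − r² sin²θ)].
With r = 0.0569 m, L = 0.2552 m, θ = 39.2°: √(L² − r² sin²θ) = 0.25265 m.
v = −0.0569·194.4·0.63203·[1 + 0.0569·0.77494/0.25265] = -8.2095 m/s.
|v| = 8.2095 m/s.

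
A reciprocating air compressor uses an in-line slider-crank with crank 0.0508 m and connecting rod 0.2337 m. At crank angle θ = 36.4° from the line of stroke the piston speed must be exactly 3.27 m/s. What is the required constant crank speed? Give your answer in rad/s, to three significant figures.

92.2

For an in-line slider-crank, |v_piston| = rω|sinθ|·[1 + r cosθ/√(L² − r² sin²θ)].
With r = 0.0508 m, L = 0.2337 m, θ = 36.4°: the bracketed kinematic factor |dx/dθ| = 0.035464 m.
ω = v/|dx/dθ| = 3.27/0.035464 = 92.205 rad/s.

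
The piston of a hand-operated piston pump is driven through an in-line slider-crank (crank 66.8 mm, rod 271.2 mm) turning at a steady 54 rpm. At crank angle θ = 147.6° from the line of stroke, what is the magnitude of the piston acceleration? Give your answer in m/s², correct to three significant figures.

1.57

ω = 2π·54/60 = 5.655 rad/s
x(θ) = r cosθ + √(L² − r² sin²θ); with ω constant, a = ω²·d²x/dθ².
d²x/dθ² = −r cosθ − r²(cos2θ)/√u − r⁴ sin²2θ/(4u^{3/2}),  u = L² − r² sin²θ = 0.0722683 m².
Substituting r = 0.0668 m, L = 0.2712 m, θ = 147.6°: d²x/dθ² = +0.049124 m.
a = ω²·d²x/dθ² = (5.655)²·(+0.049124) = +1.5709 m/s²;  |a| = 1.5709 m/s².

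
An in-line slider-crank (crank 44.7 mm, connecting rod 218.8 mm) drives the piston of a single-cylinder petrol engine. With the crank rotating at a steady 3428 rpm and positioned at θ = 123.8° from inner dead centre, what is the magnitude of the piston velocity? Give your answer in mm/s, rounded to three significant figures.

11800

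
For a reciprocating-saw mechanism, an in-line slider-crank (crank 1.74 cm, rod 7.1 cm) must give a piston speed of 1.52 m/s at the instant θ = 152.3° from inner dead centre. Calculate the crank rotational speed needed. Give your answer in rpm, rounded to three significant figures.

For an in-line slider-crank, |v_piston| = rω|sinθ|·[1 + r cosθ/√(L² − r² sin²θ)].
With r = 0.0174 m, L = 0.071 m, θ = 152.3°: the bracketed kinematic factor |dx/dθ| = 0.0063217 m.
ω = v/|dx/dθ| = 1.52/0.0063217 = 240.44 rad/s.
N = 60ω/(2π) = 2296 rpm.

2300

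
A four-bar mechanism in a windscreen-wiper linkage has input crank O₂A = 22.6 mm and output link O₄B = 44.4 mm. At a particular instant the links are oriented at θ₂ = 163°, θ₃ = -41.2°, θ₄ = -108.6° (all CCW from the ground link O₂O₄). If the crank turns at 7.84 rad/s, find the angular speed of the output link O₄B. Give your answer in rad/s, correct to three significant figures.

1.77

ω₂ = 7.84 rad/s
Differentiating the loop-closure r₂e^{iθ₂}+r₃e^{iθ₃}=r₁+r₄e^{iθ₄} gives r₂ω₂e^{iθ₂}+r₃ω₃e^{iθ₃}=r₄ω₄e^{iθ₄}.
Eliminating the other unknown: ω₄ = r₂ω₂ sin(θ₂−θ₃) / [r₄ sin(θ₄−θ₃)].
Numerator sine = -0.40992; denominator sine = -0.92321.
Result = 0.0226·7.84·(-0.40992) / (0.0444·(-0.92321)) = +1.7719 rad/s; magnitude 1.7719 rad/s.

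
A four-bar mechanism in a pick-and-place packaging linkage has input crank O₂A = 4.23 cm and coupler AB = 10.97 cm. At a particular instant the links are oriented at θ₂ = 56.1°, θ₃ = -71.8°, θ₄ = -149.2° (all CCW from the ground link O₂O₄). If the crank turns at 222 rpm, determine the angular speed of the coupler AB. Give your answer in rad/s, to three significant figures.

ω₂ = 23.25 rad/s (from 222 rpm).
Differentiating the loop-closure r₂e^{iθ₂}+r₃e^{iθ₃}=r₁+r₄e^{iθ₄} gives r₂ω₂e^{iθ₂}+r₃ω₃e^{iθ₃}=r₄ω₄e^{iθ₄}.
Eliminating the other unknown: ω₃ = r₂ω₂ sin(θ₄−θ₂) / [r₃ sin(θ₃−θ₄)].
Numerator sine = +0.42736; denominator sine = +0.97592.
Result = 0.0423·23.25·(+0.42736) / (0.1097·(+0.97592)) = +3.9255 rad/s; magnitude 3.9255 rad/s.

3.93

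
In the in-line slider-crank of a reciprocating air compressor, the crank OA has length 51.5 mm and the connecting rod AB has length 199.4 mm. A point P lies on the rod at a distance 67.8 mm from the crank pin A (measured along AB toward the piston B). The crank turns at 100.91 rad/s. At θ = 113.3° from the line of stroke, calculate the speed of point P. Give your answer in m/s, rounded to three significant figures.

4.80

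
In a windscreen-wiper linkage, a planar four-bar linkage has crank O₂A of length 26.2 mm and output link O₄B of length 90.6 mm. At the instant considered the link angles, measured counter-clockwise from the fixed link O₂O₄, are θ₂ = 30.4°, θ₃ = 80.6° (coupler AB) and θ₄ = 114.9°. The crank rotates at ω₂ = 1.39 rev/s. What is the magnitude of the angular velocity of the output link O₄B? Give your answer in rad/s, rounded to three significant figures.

ω₂ = 8.734 rad/s (from 1.39 rev/s).
Differentiating the loop-closure r₂e^{iθ₂}+r₃e^{iθ₃}=r₁+r₄e^{iθ₄} gives r₂ω₂e^{iθ₂}+r₃ω₃e^{iθ₃}=r₄ω₄e^{iθ₄}.
Eliminating the other unknown: ω₄ = r₂ω₂ sin(θ₂−θ₃) / [r₄ sin(θ₄−θ₃)].
Numerator sine = -0.76828; denominator sine = +0.56353.
Result = 0.0262·8.734·(-0.76828) / (0.0906·(+0.56353)) = -3.4433 rad/s; magnitude 3.4433 rad/s.

3.44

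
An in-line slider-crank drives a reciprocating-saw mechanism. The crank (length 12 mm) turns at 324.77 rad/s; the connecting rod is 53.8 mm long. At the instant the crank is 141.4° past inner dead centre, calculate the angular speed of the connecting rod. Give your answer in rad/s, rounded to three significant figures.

ω = 324.8 rad/s
The rod makes angle φ with the slider axis where L sinφ = r sinθ; differentiating, L cosφ·φ̇ = r ω cosθ.
L cosφ = √(L² − r² sin²θ) = 0.053277 m.
|ω_rod| = r ω |cosθ| / √(L² − r² sin²θ) = 0.012·324.8·0.78152/0.053277 = 57.169 rad/s.

57.2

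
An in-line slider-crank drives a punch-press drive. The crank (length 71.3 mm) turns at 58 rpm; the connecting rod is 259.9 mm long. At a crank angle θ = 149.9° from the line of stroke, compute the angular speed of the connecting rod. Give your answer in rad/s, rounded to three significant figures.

ω = 6.074 rad/s (converted from 58 rpm).
The rod makes angle φ with the slider axis where L sinφ = r sinθ; differentiating, L cosφ·φ̇ = r ω cosθ.
L cosφ = √(L² − r² sin²θ) = 0.25743 m.
|ω_rod| = r ω |cosθ| / √(L² − r² sin²θ) = 0.0713·6.074·0.86515/0.25743 = 1.4554 rad/s.

1.46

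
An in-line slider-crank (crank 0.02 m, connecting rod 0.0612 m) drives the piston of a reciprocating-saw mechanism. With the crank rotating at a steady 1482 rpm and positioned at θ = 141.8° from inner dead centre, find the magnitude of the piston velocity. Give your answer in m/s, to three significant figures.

1.42

ω = 2π·1482/60 = 155.2 rad/s
For an in-line slider-crank, x = r cosθ + √(L² − r² sin²θ), so v = −rω sinθ·[1 + r cosθ/√(L² − r² sin²θ)].
With r = 0.02 m, L = 0.0612 m, θ = 141.8°: √(L² − r² sin²θ) = 0.059937 m.
v = −0.02·155.2·0.61841·[1 + 0.02·-0.78586/0.059937] = -1.4161 m/s.
|v| = 1.4161 m/s.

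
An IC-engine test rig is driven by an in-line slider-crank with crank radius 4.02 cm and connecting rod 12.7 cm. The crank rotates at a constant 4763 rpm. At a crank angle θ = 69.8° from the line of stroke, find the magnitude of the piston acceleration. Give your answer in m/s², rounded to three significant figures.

ω = 2π·4763/60 = 498.8 rad/s
x(θ) = r cosθ + √(L² − r² sin²θ); with ω constant, a = ω²·d²x/dθ².
d²x/dθ² = −r cosθ − r²(cos2θ)/√u − r⁴ sin²2θ/(4u^{3/2}),  u = L² − r² sin²θ = 0.0147056 m².
Substituting r = 0.0402 m, L = 0.127 m, θ = 69.8°: d²x/dθ² = -0.0038863 m.
a = ω²·d²x/dθ² = (498.8)²·(-0.0038863) = -966.83 m/s²;  |a| = 966.83 m/s².

967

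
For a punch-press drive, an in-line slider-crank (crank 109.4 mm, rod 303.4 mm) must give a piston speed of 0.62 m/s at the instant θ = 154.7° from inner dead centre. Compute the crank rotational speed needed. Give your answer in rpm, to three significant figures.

189

For an in-line slider-crank, |v_piston| = rω|sinθ|·[1 + r cosθ/√(L² − r² sin²θ)].
With r = 0.1094 m, L = 0.3034 m, θ = 154.7°: the bracketed kinematic factor |dx/dθ| = 0.031328 m.
ω = v/|dx/dθ| = 0.62/0.031328 = 19.791 rad/s.
N = 60ω/(2π) = 188.99 rpm.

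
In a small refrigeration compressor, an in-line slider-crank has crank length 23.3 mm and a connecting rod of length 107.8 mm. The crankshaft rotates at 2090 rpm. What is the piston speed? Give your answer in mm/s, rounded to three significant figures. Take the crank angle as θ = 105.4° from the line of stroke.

4630

ω = 2π·2090/60 = 218.9 rad/s
For an in-line slider-crank, x = r cosθ + √(L² − r² sin²θ), so v = −rω sinθ·[1 + r cosθ/√(L² − r² sin²θ)].
With r = 0.0233 m, L = 0.1078 m, θ = 105.4°: √(L² − r² sin²θ) = 0.10543 m.
v = −0.0233·218.9·0.96410·[1 + 0.0233·-0.26556/0.10543] = -4.6279 m/s.
|v| = 4.6279 m/s = 4627.9 mm/s.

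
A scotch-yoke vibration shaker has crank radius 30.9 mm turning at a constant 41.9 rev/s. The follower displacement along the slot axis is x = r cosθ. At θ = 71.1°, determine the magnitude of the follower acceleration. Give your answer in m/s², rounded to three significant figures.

694

ω = 263.3 rad/s (from 41.9 rev/s).
x = r cosθ ⇒ ẍ = −rω² cosθ (ω constant).
|a| = rω²|cosθ| = 0.0309·(263.3)²·|cos 71.1°| = 693.71 m/s².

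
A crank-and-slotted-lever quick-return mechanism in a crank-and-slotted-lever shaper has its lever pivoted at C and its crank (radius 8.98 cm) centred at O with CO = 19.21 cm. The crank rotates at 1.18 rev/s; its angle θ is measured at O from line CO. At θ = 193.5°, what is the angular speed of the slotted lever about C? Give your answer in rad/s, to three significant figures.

5.66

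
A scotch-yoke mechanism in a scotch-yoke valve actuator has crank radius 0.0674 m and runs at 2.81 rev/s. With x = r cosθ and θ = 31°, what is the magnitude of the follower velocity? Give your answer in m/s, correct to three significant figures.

ω = 17.66 rad/s (from 2.81 rev/s).
x = r cosθ ⇒ ẋ = −rω sinθ.
|v| = rω|sinθ| = 0.0674·17.66·|sin 31°| = 0.61289 m/s.

0.613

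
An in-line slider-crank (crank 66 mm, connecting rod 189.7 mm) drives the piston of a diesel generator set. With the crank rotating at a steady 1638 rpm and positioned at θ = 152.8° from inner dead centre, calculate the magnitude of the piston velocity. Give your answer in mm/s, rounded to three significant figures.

ω = 2π·1638/60 = 171.5 rad/s
For an in-line slider-crank, x = r cosθ + √(L² − r² sin²θ), so v = −rω sinθ·[1 + r cosθ/√(L² − r² sin²θ)].
With r = 0.066 m, L = 0.1897 m, θ = 152.8°: √(L² − r² sin²θ) = 0.18729 m.
v = −0.066·171.5·0.45710·[1 + 0.066·-0.88942/0.18729] = -3.5529 m/s.
|v| = 3.5529 m/s = 3552.9 mm/s.

3550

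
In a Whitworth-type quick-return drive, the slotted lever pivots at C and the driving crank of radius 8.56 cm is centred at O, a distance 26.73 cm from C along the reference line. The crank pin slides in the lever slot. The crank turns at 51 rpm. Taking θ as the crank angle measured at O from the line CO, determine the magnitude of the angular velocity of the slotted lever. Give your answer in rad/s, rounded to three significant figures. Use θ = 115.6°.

0.232

ω = 5.341 rad/s (from 51 rpm).
Crank pin A relative to C: A = (d + r cosθ, r sinθ); lever angle φ = atan2(r sinθ, d + r cosθ).
Differentiating tanφ: φ̇ = rω(d cosθ + r)/(d² + r² + 2dr cosθ).
d² + r² + 2dr cosθ = |CA|² = 0.0590036 m²;  d cosθ + r = -0.029897 m.
|ω_lever| = |0.0856·5.341·-0.029897| / 0.0590036 = 0.23164 rad/s.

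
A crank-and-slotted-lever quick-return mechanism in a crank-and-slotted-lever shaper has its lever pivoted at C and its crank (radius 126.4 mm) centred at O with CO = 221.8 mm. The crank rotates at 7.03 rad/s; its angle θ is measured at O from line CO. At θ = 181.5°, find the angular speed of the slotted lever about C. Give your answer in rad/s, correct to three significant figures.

ω = 7.03 rad/s
Crank pin A relative to C: A = (d + r cosθ, r sinθ); lever angle φ = atan2(r sinθ, d + r cosθ).
Differentiating tanφ: φ̇ = rω(d cosθ + r)/(d² + r² + 2dr cosθ).
d² + r² + 2dr cosθ = |CA|² = 0.00912037 m²;  d cosθ + r = -0.095324 m.
|ω_lever| = |0.1264·7.03·-0.095324| / 0.00912037 = 9.2874 rad/s.

9.29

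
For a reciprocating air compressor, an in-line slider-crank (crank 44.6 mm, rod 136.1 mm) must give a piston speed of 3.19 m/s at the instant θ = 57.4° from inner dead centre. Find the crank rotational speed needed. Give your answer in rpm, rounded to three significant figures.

685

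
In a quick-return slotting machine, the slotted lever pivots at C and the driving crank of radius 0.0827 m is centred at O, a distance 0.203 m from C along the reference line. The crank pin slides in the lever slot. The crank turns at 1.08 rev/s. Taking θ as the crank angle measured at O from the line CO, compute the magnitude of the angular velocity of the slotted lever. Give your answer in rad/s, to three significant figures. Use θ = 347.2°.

ω = 6.786 rad/s (from 1.08 rev/s).
Crank pin A relative to C: A = (d + r cosθ, r sinθ); lever angle φ = atan2(r sinθ, d + r cosθ).
Differentiating tanφ: φ̇ = rω(d cosθ + r)/(d² + r² + 2dr cosθ).
d² + r² + 2dr cosθ = |CA|² = 0.0807901 m²;  d cosθ + r = +0.28066 m.
|ω_lever| = |0.0827·6.786·+0.28066| / 0.0807901 = 1.9495 rad/s.

1.95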